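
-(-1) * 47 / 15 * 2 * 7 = 658 / 15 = 43.87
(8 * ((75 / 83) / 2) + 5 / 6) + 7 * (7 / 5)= 35477 / 2490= 14.25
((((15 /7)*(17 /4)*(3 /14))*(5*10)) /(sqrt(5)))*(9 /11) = 34425*sqrt(5) /2156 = 35.70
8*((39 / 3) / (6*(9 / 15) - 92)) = -20 / 17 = -1.18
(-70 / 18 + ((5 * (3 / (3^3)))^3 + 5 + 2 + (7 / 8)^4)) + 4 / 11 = 139016563 / 32845824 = 4.23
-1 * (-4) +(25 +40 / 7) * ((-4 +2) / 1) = -402 / 7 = -57.43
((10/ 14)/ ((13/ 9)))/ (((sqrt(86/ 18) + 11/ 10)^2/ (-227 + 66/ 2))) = -42341373000/ 938257411 + 5185620000 * sqrt(43)/ 938257411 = -8.89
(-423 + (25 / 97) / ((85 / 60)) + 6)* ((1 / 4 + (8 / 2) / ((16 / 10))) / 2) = -7560663 / 13192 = -573.12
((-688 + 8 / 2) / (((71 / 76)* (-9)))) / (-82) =-2888 / 2911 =-0.99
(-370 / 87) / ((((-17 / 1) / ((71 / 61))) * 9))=26270 / 811971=0.03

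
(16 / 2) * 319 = 2552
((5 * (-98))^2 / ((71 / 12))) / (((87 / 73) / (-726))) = -50899279200 / 2059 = -24720388.15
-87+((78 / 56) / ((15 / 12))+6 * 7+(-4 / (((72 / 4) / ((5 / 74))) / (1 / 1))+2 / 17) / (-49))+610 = 112166639 / 198135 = 566.11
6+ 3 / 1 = 9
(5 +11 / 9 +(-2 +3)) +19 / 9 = 28 / 3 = 9.33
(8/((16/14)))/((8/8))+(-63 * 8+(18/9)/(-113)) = -56163/113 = -497.02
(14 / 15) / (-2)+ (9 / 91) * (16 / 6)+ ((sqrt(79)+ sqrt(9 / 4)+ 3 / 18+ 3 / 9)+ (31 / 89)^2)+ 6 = 85614968 / 10812165+ sqrt(79) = 16.81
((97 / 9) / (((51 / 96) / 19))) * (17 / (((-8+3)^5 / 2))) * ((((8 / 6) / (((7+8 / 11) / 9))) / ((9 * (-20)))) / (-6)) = -648736 / 107578125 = -0.01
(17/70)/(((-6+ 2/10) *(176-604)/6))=51/86884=0.00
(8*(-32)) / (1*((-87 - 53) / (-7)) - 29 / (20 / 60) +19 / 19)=128 / 33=3.88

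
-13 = -13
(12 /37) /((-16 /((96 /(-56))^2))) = -108 /1813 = -0.06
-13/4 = -3.25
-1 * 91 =-91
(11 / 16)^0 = 1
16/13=1.23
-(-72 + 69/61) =4323/61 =70.87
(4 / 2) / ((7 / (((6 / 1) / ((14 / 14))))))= 12 / 7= 1.71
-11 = -11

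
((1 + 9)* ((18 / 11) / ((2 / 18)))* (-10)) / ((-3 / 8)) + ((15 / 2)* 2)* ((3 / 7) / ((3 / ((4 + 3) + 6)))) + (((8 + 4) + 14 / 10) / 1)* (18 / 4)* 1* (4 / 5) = 7706487 / 1925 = 4003.37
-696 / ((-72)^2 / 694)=-10063 / 108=-93.18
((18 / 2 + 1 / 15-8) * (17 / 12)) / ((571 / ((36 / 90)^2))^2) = 1088 / 9169903125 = 0.00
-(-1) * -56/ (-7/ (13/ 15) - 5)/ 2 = 182/ 85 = 2.14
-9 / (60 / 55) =-33 / 4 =-8.25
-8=-8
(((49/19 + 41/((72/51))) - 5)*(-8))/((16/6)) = -12139/152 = -79.86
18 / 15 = 6 / 5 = 1.20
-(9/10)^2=-81/100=-0.81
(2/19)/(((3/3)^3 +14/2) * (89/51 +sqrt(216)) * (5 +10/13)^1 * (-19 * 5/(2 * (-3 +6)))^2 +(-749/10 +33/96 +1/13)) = -4074807143459520/54865731187356719202581 +740098944000000 * sqrt(6)/2887670062492458905399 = 0.00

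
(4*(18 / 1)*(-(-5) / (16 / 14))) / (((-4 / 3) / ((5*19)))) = -89775 / 4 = -22443.75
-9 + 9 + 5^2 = 25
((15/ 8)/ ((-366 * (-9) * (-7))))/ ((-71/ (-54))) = -15/ 242536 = -0.00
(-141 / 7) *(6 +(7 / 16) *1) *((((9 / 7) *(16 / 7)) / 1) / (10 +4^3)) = -130707 / 25382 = -5.15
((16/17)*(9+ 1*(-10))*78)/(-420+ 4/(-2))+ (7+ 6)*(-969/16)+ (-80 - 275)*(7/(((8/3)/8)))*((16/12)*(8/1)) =-80307.14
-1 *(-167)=167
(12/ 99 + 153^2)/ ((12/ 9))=772501/ 44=17556.84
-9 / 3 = -3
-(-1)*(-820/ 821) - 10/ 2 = -4925/ 821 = -6.00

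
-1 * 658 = -658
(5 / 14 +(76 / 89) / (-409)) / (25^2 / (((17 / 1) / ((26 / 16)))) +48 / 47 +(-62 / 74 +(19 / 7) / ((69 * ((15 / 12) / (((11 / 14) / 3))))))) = 155018621531340 / 26167598931726157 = 0.01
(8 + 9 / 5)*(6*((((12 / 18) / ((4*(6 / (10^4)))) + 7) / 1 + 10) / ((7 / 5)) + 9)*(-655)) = -25367888 / 3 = -8455962.67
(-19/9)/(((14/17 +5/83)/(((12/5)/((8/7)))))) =-187663/37410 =-5.02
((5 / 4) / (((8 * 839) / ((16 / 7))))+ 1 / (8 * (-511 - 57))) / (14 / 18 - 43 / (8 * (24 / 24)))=-49383 / 1104170984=-0.00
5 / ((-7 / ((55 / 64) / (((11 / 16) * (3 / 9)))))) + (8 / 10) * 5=37 / 28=1.32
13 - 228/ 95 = 53/ 5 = 10.60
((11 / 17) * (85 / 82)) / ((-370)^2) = 11 / 2245160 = 0.00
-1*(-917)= 917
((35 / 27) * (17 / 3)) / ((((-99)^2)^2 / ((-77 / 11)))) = -4165 / 7780827681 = -0.00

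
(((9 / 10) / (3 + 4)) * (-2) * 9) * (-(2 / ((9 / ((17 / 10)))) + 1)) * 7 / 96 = 93 / 400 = 0.23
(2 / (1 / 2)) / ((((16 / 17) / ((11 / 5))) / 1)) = 9.35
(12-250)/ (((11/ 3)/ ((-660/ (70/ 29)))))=17748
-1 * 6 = -6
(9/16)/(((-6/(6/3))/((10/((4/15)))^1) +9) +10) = 225/7568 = 0.03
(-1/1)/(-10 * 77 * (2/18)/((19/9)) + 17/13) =0.03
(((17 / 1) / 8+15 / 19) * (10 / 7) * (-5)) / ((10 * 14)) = -2215 / 14896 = -0.15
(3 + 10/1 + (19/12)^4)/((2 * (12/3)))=2.41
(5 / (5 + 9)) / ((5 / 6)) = 3 / 7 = 0.43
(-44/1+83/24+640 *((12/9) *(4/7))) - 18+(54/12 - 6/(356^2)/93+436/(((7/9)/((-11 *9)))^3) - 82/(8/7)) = -227186430704503195/252671979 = -899135834.55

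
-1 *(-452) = 452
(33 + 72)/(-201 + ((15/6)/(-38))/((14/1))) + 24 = 5021136/213869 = 23.48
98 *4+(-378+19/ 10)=159/ 10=15.90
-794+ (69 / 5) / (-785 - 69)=-794.02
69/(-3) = -23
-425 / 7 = -60.71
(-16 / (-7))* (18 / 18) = 16 / 7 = 2.29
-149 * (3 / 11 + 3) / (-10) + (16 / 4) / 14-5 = 16959 / 385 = 44.05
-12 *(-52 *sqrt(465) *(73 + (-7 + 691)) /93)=157456 *sqrt(465) /31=109527.71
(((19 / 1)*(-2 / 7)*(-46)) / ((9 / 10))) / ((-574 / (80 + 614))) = -6065560 / 18081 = -335.47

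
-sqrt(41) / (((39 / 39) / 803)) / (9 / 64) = -36563.26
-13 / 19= -0.68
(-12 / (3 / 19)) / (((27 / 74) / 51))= -95608 / 9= -10623.11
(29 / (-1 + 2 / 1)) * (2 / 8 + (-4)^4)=29725 / 4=7431.25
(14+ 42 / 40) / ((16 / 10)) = 301 / 32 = 9.41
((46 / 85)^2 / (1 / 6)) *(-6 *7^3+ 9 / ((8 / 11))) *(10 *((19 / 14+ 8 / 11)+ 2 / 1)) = -192187287 / 1309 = -146819.93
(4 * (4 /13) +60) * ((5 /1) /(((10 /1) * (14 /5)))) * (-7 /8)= -995 /104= -9.57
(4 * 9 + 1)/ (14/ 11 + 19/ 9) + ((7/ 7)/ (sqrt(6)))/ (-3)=10.80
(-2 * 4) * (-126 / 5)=1008 / 5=201.60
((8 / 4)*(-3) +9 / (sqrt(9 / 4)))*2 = 0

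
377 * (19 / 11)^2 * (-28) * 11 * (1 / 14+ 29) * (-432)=4350748896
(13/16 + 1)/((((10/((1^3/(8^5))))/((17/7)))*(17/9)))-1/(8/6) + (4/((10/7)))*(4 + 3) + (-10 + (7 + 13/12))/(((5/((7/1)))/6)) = 2.75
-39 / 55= -0.71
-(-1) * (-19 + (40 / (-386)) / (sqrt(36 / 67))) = -19.14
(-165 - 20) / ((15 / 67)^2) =-166093 / 45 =-3690.96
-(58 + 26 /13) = -60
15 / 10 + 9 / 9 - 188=-371 / 2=-185.50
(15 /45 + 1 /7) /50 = 1 /105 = 0.01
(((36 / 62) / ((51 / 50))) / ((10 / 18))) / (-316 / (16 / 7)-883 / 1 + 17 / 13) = -3120 / 3105611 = -0.00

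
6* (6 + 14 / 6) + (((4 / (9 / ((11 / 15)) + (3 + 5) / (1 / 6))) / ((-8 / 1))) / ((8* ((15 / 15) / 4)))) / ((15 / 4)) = 497239 / 9945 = 50.00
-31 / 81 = -0.38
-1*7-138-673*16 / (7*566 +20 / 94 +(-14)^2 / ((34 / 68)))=-3772507 / 25581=-147.47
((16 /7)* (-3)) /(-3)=16 /7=2.29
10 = 10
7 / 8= 0.88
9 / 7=1.29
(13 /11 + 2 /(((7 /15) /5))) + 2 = 1895 /77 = 24.61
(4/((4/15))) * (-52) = -780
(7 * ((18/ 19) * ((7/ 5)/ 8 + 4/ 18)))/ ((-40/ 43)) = -43043/ 15200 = -2.83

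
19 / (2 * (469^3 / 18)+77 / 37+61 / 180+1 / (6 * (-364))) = 7676760 / 4631273966953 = 0.00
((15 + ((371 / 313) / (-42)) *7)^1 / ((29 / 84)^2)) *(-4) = -130766496 / 263233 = -496.77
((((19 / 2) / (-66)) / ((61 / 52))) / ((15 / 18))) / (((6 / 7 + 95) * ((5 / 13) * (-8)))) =22477 / 45024100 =0.00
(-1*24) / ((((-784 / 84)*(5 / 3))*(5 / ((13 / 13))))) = 54 / 175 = 0.31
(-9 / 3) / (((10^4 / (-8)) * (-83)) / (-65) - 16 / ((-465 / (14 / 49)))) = 126945 / 67540834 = 0.00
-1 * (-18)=18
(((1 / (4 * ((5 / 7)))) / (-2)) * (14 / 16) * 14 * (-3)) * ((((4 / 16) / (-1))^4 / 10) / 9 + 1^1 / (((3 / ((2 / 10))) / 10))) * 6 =5268823 / 204800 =25.73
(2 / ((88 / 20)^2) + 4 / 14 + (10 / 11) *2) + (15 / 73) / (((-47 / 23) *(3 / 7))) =11464839 / 5812114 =1.97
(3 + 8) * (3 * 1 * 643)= 21219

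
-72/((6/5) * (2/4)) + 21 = -99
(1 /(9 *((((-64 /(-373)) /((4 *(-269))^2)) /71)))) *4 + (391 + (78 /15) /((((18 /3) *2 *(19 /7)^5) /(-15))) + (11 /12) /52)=986969831097109835 /4635257328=212926653.53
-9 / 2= -4.50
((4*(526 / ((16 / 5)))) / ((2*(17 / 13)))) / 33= 17095 / 2244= 7.62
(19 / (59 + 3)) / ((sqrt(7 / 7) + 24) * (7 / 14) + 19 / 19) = 19 / 837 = 0.02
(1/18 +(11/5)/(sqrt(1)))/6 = 203/540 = 0.38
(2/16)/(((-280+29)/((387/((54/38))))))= -817/6024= -0.14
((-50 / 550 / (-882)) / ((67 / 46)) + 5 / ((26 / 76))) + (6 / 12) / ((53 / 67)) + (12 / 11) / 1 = 7317553073 / 447873426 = 16.34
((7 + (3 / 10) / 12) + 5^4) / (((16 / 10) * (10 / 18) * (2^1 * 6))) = 75843 / 1280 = 59.25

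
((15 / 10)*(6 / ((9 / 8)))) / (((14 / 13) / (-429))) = -22308 / 7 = -3186.86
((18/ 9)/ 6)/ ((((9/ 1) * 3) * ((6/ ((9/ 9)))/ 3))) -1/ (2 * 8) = -0.06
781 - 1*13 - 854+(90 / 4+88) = 49 / 2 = 24.50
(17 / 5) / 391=1 / 115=0.01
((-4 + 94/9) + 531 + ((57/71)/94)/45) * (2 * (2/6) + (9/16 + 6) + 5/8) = 60851851619/14415840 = 4221.18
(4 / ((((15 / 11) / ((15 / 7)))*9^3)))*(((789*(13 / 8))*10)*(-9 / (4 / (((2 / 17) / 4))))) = -7.32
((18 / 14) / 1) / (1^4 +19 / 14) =6 / 11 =0.55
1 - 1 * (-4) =5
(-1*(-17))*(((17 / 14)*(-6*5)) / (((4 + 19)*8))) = -4335 / 1288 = -3.37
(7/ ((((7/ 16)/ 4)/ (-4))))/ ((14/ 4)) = -512/ 7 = -73.14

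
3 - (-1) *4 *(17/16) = 29/4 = 7.25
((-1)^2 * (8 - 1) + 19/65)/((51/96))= 15168/1105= 13.73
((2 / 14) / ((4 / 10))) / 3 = 5 / 42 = 0.12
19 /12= 1.58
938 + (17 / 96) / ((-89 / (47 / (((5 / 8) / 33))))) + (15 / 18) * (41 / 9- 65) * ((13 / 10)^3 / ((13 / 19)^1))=185348941 / 240300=771.32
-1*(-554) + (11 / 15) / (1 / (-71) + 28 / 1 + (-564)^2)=187696333711 / 338802045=554.00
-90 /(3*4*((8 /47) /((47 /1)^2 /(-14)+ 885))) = -7177605 /224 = -32042.88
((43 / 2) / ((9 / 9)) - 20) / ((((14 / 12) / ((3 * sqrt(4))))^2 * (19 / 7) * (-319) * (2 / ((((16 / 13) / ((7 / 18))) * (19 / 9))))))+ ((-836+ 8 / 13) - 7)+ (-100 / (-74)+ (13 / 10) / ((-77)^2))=-99384482159 / 118148030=-841.19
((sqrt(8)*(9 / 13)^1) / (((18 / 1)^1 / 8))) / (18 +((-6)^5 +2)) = -2*sqrt(2) / 25207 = -0.00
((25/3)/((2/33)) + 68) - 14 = 383/2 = 191.50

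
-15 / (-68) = 15 / 68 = 0.22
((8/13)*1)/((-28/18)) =-36/91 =-0.40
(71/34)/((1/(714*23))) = 34293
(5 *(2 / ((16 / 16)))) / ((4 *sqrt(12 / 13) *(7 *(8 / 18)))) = 15 *sqrt(39) / 112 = 0.84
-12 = -12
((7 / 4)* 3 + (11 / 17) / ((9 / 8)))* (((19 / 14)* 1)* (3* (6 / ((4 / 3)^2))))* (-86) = -26213445 / 3808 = -6883.78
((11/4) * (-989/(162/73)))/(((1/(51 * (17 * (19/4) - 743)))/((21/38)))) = 83448685859/3648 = 22875188.01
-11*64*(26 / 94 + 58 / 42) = -1151744 / 987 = -1166.91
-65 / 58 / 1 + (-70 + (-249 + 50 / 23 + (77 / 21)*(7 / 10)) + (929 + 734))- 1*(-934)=22827607 / 10005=2281.62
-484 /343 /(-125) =484 /42875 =0.01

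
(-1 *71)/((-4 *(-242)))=-71/968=-0.07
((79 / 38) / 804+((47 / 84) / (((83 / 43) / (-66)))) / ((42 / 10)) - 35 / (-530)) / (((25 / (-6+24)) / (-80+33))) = 4166006558787 / 27439642300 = 151.82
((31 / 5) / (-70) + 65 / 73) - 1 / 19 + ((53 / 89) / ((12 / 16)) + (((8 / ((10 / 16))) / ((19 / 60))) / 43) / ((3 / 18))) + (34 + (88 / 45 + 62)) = 1757959962869 / 16720354350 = 105.14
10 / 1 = 10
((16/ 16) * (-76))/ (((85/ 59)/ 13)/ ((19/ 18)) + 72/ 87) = -81.49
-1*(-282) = 282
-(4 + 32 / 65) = -292 / 65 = -4.49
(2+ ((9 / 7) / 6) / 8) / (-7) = -227 / 784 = -0.29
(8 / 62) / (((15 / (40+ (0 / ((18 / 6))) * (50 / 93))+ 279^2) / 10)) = 320 / 19304661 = 0.00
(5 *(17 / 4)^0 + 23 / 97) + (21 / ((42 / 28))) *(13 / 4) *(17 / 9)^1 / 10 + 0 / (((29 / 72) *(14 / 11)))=13.83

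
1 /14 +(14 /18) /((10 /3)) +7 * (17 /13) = 12911 /1365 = 9.46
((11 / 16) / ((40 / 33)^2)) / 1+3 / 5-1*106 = -2686261 / 25600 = -104.93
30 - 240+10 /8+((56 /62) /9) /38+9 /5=-21940559 /106020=-206.95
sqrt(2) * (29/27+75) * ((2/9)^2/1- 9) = -1489150 * sqrt(2)/2187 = -962.95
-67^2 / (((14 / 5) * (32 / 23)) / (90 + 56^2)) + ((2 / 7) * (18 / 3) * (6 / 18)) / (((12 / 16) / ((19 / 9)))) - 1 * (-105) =-22481905717 / 6048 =-3717246.32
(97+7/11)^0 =1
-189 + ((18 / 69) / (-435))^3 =-7010505250883 / 37092620375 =-189.00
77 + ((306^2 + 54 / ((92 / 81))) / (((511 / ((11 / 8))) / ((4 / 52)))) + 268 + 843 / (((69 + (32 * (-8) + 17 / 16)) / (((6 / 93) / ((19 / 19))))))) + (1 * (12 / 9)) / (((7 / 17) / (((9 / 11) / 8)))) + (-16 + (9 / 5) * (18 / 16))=17737371958729 / 50612447600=350.45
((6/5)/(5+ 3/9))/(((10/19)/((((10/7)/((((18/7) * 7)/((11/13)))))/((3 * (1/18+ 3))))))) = 57/18200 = 0.00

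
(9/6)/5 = 3/10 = 0.30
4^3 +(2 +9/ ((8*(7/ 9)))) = 3777/ 56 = 67.45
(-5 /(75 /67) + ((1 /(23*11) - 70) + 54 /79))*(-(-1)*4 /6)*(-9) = 44238728 /99935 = 442.68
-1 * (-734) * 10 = 7340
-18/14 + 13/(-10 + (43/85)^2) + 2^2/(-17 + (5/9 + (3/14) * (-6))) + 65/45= -2313634427/1651396257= -1.40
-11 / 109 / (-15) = 11 / 1635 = 0.01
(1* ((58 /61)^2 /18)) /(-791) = -1682 /26489799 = -0.00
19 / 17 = 1.12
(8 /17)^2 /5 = 64 /1445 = 0.04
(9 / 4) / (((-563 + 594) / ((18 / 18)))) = 9 / 124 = 0.07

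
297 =297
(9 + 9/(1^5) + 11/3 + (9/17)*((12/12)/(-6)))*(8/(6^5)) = 2201/99144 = 0.02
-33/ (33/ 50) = -50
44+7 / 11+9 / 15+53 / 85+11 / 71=46.01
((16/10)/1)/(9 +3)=2/15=0.13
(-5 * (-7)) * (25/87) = 875/87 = 10.06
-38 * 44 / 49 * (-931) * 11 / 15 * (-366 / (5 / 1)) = -42632656 / 25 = -1705306.24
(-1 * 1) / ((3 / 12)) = -4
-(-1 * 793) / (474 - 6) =61 / 36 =1.69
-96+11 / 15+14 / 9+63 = -1382 / 45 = -30.71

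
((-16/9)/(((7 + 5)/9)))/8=-1/6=-0.17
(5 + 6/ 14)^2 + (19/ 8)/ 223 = 2577027/ 87416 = 29.48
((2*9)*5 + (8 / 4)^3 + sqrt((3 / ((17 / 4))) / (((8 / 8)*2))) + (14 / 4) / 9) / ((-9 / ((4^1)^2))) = -14168 / 81 - 16*sqrt(102) / 153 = -175.97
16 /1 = 16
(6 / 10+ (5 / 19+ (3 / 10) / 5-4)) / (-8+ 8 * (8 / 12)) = 8769 / 7600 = 1.15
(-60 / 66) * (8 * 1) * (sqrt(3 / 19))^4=-720 / 3971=-0.18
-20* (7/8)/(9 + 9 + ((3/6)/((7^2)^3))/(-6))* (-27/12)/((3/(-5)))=-3.65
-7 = -7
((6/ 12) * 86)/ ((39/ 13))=43/ 3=14.33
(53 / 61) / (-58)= -53 / 3538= -0.01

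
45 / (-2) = -45 / 2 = -22.50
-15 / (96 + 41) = -15 / 137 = -0.11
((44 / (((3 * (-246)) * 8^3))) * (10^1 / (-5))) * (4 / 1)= 11 / 11808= 0.00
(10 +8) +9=27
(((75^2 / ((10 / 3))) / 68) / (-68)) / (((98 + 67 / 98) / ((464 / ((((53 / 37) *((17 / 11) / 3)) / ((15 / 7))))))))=-12548064375 / 2518222019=-4.98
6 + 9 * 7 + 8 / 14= 487 / 7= 69.57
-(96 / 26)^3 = -110592 / 2197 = -50.34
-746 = -746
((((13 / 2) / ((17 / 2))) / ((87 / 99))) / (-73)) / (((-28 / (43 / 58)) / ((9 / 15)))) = 55341 / 292230680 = 0.00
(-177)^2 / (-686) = -31329 / 686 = -45.67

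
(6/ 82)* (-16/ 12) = -4/ 41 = -0.10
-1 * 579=-579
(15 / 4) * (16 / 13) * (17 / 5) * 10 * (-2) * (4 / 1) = -16320 / 13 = -1255.38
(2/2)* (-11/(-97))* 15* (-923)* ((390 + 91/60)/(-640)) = 238504123/248320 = 960.47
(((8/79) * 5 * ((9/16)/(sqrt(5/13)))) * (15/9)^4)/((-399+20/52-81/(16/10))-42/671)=-21807500 * sqrt(65)/22292807049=-0.01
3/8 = 0.38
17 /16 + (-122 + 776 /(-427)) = -838661 /6832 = -122.75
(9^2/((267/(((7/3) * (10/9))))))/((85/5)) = 0.05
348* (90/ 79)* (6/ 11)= 187920/ 869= 216.25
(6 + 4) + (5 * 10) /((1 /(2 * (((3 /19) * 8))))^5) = 12764959390 /2476099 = 5155.27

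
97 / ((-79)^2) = 97 / 6241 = 0.02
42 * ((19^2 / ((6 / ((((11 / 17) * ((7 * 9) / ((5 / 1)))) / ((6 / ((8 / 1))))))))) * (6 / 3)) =4669896 / 85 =54939.95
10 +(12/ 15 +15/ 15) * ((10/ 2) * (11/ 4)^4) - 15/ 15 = 134073/ 256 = 523.72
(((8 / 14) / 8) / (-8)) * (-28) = 1 / 4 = 0.25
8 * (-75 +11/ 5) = -2912/ 5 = -582.40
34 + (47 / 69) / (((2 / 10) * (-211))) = 494771 / 14559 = 33.98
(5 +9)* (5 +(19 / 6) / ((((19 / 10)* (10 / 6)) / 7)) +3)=210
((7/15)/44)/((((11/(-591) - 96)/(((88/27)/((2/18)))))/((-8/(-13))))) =-0.00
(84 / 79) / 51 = 28 / 1343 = 0.02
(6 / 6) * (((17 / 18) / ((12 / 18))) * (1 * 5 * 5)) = 425 / 12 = 35.42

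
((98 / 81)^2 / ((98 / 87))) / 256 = 1421 / 279936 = 0.01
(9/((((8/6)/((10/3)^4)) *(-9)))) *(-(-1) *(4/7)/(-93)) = 10000/17577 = 0.57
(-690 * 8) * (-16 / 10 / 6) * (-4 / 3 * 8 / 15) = -47104 / 45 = -1046.76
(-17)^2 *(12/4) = 867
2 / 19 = 0.11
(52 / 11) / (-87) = -52 / 957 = -0.05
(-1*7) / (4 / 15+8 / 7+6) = -735 / 778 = -0.94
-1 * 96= -96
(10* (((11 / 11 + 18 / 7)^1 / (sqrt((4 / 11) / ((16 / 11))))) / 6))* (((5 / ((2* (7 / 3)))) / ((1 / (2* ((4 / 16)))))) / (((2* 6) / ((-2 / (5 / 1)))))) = -125 / 588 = -0.21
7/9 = 0.78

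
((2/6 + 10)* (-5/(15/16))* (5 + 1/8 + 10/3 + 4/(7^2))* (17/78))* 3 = -5292661/17199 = -307.73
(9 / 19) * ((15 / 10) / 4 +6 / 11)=729 / 1672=0.44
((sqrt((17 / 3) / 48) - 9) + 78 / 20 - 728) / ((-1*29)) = 7331 / 290 - sqrt(17) / 348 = 25.27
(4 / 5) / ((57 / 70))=0.98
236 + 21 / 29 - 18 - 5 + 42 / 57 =118168 / 551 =214.46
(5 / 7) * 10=50 / 7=7.14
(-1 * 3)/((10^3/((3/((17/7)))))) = -63/17000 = -0.00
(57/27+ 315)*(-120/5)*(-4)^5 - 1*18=23379914/3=7793304.67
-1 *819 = -819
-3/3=-1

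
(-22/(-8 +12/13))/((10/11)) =1573/460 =3.42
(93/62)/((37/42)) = 63/37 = 1.70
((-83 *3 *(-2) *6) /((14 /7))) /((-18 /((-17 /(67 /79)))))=111469 /67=1663.72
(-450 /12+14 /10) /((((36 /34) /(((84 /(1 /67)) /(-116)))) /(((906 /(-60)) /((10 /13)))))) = -5650010639 /174000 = -32471.33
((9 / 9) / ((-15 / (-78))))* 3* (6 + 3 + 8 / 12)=754 / 5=150.80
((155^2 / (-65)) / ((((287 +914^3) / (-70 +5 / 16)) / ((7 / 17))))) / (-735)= -1071515 / 56698334465136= -0.00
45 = 45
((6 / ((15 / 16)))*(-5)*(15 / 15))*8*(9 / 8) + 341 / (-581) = -167669 / 581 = -288.59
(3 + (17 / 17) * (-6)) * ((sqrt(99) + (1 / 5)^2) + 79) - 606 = -21078 / 25 - 9 * sqrt(11) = -872.97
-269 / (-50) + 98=5169 / 50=103.38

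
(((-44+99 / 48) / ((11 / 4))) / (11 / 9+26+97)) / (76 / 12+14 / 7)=-1647 / 111800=-0.01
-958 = -958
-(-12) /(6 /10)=20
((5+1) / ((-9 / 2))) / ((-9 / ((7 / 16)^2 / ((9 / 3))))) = 49 / 5184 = 0.01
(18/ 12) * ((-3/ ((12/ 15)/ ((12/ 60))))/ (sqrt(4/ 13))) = -9 * sqrt(13)/ 16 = -2.03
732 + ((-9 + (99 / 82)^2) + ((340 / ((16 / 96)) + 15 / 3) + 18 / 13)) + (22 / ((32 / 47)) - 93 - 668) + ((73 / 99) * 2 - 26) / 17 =1200872493167 / 588457584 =2040.71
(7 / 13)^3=0.16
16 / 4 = 4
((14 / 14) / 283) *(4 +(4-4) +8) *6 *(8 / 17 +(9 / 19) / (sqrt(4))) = 0.18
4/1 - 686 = -682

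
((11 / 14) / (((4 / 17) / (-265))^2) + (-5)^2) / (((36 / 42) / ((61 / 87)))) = 13618303375 / 16704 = 815271.99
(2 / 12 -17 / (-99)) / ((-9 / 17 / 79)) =-89981 / 1782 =-50.49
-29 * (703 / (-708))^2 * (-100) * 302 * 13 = 703345893575 / 62658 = 11225157.10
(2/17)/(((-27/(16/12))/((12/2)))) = -16/459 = -0.03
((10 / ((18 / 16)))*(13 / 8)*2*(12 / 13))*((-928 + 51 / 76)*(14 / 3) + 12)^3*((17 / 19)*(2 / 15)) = -8097061217783829548 / 31668003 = -255685880091.14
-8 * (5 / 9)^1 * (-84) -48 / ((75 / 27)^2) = 367.11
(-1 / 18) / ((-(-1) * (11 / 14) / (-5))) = 35 / 99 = 0.35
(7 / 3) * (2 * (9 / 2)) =21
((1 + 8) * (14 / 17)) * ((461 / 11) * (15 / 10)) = 87129 / 187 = 465.93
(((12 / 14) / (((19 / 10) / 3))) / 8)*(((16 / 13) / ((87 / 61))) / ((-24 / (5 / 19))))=-1525 / 952679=-0.00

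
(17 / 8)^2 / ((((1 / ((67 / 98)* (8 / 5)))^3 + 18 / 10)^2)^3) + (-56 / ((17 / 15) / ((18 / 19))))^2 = 618110906084766151663320203943626175494432477993017600 / 282075079298736550109163378025957960660086091460041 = 2191.30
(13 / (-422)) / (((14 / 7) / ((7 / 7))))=-13 / 844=-0.02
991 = 991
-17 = -17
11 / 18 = 0.61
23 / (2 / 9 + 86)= 207 / 776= 0.27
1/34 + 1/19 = 53/646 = 0.08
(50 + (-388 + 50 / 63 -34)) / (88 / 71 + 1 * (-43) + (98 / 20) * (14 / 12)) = 10.30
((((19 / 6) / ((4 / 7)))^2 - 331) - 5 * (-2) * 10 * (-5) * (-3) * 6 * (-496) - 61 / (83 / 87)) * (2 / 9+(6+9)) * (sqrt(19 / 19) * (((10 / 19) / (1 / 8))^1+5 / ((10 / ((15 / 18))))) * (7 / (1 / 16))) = -215939087751217285 / 6131376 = -35218699318.26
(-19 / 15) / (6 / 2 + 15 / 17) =-323 / 990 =-0.33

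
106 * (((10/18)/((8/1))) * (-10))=-1325/18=-73.61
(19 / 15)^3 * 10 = 13718 / 675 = 20.32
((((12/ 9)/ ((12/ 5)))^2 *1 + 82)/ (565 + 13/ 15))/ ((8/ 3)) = 33335/ 611136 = 0.05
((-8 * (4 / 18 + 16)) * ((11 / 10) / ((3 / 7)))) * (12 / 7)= -25696 / 45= -571.02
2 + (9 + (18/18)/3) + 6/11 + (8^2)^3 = 8651144/33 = 262155.88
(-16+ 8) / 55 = -8 / 55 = -0.15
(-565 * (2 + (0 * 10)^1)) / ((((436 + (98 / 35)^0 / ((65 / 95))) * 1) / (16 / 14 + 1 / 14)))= -124865 / 39809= -3.14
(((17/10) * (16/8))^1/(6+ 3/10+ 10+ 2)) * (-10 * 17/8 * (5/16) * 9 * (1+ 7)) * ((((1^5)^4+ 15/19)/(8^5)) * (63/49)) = -3316275/531693568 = -0.01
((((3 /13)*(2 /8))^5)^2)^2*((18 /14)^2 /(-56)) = -282429536481 /57339114231907870272673810061453164544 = -0.00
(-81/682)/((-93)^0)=-81/682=-0.12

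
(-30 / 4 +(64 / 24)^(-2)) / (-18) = 157 / 384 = 0.41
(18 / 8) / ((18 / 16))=2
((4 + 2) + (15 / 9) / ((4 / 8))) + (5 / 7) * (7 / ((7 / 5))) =271 / 21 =12.90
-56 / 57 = -0.98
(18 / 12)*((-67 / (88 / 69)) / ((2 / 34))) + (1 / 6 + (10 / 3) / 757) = -178457369 / 133232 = -1339.45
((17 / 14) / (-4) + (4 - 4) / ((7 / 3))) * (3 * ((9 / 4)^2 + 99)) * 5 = -424575 / 896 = -473.86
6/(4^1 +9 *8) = 3/38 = 0.08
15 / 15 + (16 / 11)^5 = 1209627 / 161051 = 7.51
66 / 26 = 2.54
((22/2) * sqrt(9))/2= 33/2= 16.50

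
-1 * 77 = -77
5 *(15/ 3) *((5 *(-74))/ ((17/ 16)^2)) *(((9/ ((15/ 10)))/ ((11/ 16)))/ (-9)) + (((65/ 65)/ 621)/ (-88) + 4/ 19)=2384279231597/ 300072168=7945.69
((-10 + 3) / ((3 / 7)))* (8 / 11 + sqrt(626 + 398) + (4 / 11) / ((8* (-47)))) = -534.53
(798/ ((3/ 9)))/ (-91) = -342/ 13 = -26.31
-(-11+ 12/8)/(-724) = -19/1448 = -0.01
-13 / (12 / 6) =-13 / 2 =-6.50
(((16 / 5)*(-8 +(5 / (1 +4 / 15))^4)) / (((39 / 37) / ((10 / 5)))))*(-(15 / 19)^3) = -8151322384800 / 11620332607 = -701.47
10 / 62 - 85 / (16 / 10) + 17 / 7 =-87729 / 1736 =-50.54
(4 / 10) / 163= 2 / 815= 0.00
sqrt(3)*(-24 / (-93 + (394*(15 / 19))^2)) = -2888*sqrt(3) / 11631509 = -0.00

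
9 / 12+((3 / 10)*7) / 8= 81 / 80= 1.01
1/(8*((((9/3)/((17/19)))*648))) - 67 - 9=-22457071/295488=-76.00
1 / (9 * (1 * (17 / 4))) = 4 / 153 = 0.03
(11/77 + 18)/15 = 127/105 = 1.21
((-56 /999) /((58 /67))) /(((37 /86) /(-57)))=3065384 /357309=8.58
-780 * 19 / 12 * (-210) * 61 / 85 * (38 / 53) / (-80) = -6011733 / 3604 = -1668.07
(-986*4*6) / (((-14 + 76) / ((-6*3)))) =212976 / 31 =6870.19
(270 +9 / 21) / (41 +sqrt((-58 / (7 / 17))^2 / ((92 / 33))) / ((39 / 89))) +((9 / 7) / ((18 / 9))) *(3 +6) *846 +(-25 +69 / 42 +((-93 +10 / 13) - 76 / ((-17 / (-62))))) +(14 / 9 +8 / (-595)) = 1079769093 *sqrt(759) / 20216597510 +126753530230254797 / 28147568713173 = 4504.65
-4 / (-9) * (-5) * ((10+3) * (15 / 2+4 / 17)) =-34190 / 153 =-223.46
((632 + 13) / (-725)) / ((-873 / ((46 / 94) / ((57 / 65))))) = 12857 / 22608081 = 0.00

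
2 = 2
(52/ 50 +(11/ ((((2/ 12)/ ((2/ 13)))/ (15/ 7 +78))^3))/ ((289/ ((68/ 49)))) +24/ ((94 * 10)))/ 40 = 231972012697627/ 433868503250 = 534.66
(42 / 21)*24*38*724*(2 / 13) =2641152 / 13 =203165.54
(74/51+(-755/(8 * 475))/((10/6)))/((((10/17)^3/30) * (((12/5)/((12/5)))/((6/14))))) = 31967157/380000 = 84.12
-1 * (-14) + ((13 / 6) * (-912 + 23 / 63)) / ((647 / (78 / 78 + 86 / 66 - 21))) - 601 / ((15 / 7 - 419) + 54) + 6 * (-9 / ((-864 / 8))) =750649224653 / 10249761060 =73.24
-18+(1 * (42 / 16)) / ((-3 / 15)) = -249 / 8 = -31.12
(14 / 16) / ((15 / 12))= 7 / 10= 0.70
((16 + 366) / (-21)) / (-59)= 382 / 1239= 0.31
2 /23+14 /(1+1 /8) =2594 /207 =12.53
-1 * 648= -648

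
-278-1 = -279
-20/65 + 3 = 35/13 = 2.69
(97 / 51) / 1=97 / 51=1.90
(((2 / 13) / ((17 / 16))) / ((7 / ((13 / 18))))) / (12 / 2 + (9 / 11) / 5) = 0.00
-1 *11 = -11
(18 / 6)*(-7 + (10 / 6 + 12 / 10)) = -62 / 5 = -12.40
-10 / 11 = -0.91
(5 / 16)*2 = 0.62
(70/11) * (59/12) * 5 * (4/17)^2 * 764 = 63106400/9537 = 6617.01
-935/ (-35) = 187/ 7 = 26.71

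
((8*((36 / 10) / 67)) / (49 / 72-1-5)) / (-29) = 10368 / 3720845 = 0.00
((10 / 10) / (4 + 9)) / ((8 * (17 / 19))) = 19 / 1768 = 0.01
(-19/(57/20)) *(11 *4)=-880/3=-293.33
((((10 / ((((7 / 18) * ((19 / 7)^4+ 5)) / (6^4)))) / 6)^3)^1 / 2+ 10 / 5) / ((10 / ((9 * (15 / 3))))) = 915015062818256787 / 494350771643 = 1850942.92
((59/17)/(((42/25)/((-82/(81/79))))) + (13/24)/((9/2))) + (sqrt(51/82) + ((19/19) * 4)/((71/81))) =-1318352135/8212428 + sqrt(4182)/82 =-159.74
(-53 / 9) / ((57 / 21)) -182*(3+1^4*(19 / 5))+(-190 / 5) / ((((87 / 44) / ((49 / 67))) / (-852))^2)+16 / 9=-12185022998523107 / 3227837895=-3774979.85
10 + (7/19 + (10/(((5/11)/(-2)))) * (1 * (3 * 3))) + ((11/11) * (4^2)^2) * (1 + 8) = 36449/19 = 1918.37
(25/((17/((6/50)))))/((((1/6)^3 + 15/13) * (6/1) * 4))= 351/55301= 0.01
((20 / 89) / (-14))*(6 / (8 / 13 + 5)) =-780 / 45479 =-0.02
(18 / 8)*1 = 9 / 4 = 2.25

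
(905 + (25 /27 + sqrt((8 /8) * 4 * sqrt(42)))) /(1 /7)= 14 * 42^(1 /4) + 171220 /27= 6377.12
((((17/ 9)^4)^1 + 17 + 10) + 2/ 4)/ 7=527897/ 91854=5.75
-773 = -773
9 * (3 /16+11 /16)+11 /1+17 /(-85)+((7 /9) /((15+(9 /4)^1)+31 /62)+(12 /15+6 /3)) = 550021 /25560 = 21.52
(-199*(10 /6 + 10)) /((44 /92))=-160195 /33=-4854.39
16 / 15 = 1.07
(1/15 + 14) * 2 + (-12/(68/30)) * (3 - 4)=8524/255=33.43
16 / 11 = 1.45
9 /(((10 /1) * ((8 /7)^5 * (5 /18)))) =1361367 /819200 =1.66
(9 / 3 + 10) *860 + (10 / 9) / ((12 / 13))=603785 / 54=11181.20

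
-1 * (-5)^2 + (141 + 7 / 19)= 116.37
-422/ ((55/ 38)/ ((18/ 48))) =-12027/ 110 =-109.34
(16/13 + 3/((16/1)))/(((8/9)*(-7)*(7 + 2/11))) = -29205/920192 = -0.03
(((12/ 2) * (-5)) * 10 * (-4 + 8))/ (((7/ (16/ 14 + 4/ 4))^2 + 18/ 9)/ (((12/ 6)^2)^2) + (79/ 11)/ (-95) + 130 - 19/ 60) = -902880000/ 98112719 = -9.20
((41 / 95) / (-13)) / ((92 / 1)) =-41 / 113620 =-0.00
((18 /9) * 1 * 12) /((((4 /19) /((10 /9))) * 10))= 38 /3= 12.67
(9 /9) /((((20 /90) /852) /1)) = 3834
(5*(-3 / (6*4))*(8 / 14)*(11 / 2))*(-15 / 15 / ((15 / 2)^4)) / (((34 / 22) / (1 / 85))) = 0.00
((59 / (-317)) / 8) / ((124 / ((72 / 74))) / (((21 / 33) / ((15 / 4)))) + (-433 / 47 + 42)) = -58233 / 1961874326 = -0.00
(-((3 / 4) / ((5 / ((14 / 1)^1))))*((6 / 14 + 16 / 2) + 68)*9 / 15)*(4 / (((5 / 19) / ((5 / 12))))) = -6099 / 10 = -609.90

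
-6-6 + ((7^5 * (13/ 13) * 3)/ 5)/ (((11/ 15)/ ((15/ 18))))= 251841/ 22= 11447.32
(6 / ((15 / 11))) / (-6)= -11 / 15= -0.73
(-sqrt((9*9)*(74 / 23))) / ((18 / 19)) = -19*sqrt(1702) / 46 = -17.04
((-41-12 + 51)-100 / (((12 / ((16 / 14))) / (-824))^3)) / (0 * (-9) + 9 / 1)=5369961.98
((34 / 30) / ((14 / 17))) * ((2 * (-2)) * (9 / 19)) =-1734 / 665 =-2.61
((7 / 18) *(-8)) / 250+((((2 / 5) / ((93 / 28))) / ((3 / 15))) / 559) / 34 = -4113802 / 331417125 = -0.01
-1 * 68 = -68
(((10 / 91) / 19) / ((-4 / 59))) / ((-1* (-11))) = -295 / 38038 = -0.01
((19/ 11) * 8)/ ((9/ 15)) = 760/ 33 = 23.03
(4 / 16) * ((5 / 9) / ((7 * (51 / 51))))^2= 25 / 15876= 0.00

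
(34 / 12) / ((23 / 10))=85 / 69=1.23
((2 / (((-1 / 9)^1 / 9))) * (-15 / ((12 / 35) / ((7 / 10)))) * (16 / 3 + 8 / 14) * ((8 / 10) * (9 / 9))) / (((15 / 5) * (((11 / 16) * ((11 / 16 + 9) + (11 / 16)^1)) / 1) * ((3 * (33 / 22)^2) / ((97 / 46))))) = 21554176 / 62997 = 342.15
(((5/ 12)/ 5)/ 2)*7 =7/ 24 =0.29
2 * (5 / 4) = 2.50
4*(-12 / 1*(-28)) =1344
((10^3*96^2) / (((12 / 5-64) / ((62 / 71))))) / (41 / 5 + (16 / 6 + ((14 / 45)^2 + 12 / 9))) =-1446336000000 / 136133767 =-10624.37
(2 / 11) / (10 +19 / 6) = 12 / 869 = 0.01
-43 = -43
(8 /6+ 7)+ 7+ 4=58 /3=19.33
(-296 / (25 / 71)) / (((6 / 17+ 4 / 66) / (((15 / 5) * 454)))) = -2007243414 / 725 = -2768611.61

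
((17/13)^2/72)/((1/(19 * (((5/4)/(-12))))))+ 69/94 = 18859823/27451008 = 0.69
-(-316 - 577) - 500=393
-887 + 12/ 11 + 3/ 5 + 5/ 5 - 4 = -48857/ 55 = -888.31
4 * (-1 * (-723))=2892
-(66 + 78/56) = -1887/28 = -67.39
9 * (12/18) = 6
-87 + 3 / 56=-4869 / 56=-86.95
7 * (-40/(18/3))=-140/3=-46.67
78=78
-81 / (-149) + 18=2763 / 149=18.54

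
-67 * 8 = -536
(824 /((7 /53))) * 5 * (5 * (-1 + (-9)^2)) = 87344000 /7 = 12477714.29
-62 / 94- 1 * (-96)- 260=-7739 / 47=-164.66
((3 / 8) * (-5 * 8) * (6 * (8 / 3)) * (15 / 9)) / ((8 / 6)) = -300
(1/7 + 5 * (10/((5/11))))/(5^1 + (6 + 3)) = 771/98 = 7.87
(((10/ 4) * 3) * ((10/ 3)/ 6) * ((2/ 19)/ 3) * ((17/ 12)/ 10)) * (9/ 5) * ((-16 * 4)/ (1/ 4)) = -544/ 57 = -9.54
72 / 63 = 8 / 7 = 1.14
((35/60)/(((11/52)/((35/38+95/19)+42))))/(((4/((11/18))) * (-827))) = -0.02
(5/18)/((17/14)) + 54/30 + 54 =42862/765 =56.03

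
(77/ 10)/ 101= 77/ 1010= 0.08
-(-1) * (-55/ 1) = -55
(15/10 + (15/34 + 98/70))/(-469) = -284/39865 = -0.01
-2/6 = -1/3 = -0.33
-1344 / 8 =-168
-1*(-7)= 7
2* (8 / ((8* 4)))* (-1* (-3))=1.50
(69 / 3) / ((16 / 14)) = 161 / 8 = 20.12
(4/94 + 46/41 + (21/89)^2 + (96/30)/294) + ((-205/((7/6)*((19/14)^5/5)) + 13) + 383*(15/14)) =12987088857822741913/55558059361251510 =233.76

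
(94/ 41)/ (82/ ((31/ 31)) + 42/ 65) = 3055/ 110126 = 0.03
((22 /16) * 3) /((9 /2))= 11 /12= 0.92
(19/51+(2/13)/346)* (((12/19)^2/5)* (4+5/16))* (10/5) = 17711748/69010565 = 0.26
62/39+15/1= 647/39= 16.59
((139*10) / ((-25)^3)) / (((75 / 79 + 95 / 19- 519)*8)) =10981 / 506637500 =0.00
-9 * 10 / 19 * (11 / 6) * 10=-86.84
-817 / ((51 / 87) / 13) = -308009 / 17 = -18118.18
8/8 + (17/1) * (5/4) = 89/4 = 22.25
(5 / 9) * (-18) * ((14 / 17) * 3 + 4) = -1100 / 17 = -64.71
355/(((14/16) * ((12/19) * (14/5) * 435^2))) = 1349/1112643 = 0.00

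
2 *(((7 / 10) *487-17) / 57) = 3239 / 285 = 11.36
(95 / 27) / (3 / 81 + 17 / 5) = 1.02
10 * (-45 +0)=-450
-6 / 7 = -0.86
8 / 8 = 1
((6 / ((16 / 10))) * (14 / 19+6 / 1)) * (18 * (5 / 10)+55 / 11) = 6720 / 19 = 353.68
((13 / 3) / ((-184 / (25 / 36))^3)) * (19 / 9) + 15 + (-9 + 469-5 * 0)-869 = -394.00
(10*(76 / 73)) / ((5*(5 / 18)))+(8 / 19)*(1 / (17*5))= 7.50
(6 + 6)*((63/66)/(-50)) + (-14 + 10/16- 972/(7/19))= -40839103/15400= -2651.89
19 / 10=1.90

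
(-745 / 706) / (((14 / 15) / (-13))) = 145275 / 9884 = 14.70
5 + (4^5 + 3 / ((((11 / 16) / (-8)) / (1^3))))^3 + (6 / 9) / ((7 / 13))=27046183086361 / 27951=967628460.03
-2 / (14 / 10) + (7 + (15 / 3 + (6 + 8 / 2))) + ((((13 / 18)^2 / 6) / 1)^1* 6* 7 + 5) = 66277 / 2268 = 29.22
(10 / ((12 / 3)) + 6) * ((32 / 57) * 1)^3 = 278528 / 185193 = 1.50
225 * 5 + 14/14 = 1126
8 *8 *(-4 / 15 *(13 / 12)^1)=-832 / 45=-18.49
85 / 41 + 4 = 249 / 41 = 6.07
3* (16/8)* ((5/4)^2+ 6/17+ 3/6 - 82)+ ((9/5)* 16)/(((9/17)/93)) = 3115551/680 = 4581.69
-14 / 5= -2.80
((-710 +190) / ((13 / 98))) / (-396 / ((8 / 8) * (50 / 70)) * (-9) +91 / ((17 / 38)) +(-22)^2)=-0.69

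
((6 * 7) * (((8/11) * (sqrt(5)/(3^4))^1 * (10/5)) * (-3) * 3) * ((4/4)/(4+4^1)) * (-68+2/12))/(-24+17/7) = -3626 * sqrt(5)/1359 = -5.97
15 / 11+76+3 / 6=1713 / 22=77.86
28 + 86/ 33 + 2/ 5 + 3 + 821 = 141076/ 165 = 855.01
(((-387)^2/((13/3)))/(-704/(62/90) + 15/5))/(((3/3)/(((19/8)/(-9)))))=9801549/1095016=8.95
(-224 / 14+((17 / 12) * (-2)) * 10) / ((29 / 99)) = -4389 / 29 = -151.34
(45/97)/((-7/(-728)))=4680/97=48.25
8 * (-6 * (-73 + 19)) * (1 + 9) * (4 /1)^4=6635520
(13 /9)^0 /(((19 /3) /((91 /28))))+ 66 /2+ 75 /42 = 18779 /532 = 35.30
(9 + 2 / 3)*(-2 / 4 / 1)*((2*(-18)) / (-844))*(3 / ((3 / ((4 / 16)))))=-0.05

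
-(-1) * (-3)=-3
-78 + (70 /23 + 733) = 15135 /23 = 658.04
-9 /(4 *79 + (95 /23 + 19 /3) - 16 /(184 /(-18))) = -621 /22634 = -0.03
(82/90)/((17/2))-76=-58058/765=-75.89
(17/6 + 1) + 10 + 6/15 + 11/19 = 8443/570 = 14.81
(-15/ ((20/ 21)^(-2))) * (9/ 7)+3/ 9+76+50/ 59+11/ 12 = 4905833/ 80948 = 60.60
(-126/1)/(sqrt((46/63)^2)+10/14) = -1134/13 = -87.23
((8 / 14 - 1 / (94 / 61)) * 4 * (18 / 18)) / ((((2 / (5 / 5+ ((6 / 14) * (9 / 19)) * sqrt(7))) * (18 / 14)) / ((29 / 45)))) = -493 / 6345 - 493 * sqrt(7) / 31255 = -0.12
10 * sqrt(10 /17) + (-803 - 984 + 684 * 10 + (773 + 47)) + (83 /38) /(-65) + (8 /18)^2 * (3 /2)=10 * sqrt(170) /17 + 391687889 /66690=5880.93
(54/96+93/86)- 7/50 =25867/17200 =1.50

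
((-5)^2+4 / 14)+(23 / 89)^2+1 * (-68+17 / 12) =-41.23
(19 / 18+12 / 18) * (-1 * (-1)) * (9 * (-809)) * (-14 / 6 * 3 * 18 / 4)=1579977 / 4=394994.25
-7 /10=-0.70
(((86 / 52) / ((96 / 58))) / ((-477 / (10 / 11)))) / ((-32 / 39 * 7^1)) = 6235 / 18805248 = 0.00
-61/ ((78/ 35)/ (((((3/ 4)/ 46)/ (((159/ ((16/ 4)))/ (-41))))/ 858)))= 87535/ 163160712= 0.00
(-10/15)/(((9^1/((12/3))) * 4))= -2/27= -0.07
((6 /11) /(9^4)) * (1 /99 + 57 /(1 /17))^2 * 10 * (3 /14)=92029486240 /550159533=167.28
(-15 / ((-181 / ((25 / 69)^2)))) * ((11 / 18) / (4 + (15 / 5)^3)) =34375 / 160283826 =0.00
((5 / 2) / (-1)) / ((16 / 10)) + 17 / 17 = -0.56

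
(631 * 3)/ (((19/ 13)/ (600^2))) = 8859240000/ 19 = 466275789.47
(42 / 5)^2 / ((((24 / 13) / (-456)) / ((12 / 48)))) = -4357.08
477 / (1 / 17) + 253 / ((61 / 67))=511600 / 61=8386.89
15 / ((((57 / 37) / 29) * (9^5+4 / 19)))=0.00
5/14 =0.36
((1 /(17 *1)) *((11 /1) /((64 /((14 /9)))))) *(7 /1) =539 /4896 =0.11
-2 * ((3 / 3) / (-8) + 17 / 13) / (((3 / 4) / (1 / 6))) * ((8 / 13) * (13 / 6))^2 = -328 / 351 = -0.93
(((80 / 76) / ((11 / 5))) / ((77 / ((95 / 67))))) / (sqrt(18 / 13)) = 250 * sqrt(26) / 170247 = 0.01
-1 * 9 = -9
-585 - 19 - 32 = -636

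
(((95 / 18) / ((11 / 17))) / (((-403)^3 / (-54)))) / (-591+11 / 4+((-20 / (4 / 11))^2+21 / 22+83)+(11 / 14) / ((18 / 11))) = 305235 / 114354441368687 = 0.00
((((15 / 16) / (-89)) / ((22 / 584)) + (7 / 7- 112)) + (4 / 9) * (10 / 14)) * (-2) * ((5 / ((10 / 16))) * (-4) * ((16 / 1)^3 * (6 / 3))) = -3588129161216 / 61677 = -58176129.86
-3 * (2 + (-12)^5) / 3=248830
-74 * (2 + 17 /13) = -3182 /13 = -244.77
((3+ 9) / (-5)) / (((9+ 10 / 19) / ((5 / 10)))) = -114 / 905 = -0.13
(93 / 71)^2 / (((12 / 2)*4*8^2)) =2883 / 2580992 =0.00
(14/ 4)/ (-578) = -7/ 1156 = -0.01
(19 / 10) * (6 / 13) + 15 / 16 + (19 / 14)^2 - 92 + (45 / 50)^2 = -22303597 / 254800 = -87.53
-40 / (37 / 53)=-2120 / 37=-57.30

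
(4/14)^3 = 8/343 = 0.02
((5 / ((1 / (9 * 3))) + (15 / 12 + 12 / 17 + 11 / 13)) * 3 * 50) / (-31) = -9136275 / 13702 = -666.78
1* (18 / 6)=3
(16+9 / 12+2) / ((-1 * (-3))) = 6.25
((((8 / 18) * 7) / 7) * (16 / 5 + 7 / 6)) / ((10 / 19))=2489 / 675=3.69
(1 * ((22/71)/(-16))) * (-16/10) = 11/355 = 0.03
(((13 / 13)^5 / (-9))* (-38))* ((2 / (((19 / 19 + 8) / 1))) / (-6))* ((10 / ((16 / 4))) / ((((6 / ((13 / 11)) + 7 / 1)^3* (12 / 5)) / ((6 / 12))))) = -1043575 / 22569215976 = -0.00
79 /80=0.99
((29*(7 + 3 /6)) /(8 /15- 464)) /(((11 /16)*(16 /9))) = -58725 /152944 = -0.38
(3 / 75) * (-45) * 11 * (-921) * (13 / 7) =1185327 / 35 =33866.49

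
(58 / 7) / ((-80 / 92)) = -667 / 70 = -9.53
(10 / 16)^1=5 / 8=0.62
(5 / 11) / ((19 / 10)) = 50 / 209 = 0.24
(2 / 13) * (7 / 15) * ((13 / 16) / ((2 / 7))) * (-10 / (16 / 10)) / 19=-0.07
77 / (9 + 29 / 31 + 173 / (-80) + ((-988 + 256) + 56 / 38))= -3628240 / 34056137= -0.11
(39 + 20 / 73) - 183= -10492 / 73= -143.73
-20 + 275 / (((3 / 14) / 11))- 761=40007 / 3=13335.67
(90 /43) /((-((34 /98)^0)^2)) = -90 /43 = -2.09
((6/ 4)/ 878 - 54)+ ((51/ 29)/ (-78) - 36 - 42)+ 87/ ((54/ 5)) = -738598541/ 5958108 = -123.97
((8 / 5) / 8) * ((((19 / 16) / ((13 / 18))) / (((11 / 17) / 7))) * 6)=21.35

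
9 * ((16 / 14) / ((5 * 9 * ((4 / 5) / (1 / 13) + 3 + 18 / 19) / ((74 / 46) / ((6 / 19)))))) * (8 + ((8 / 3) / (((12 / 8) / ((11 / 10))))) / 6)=60053072 / 88874415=0.68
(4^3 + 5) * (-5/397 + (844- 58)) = 21530553/397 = 54233.13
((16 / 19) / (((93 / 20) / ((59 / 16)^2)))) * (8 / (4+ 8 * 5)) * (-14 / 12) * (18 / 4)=-121835 / 51832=-2.35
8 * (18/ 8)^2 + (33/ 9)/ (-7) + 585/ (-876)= 241039/ 6132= 39.31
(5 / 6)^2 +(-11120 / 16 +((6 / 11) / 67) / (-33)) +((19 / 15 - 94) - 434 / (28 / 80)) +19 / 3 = -2948735149 / 1459260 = -2020.71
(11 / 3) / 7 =11 / 21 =0.52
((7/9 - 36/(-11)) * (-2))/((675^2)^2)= -802/20551819921875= -0.00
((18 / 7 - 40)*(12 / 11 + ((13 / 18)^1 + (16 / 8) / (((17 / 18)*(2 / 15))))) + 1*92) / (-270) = 959843 / 454410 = 2.11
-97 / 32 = -3.03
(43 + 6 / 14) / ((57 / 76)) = 1216 / 21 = 57.90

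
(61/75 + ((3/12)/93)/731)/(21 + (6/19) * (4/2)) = 35018957/931367100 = 0.04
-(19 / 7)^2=-361 / 49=-7.37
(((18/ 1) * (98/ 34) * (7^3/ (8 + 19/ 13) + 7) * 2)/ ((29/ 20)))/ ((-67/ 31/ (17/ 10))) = -193945920/ 79663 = -2434.58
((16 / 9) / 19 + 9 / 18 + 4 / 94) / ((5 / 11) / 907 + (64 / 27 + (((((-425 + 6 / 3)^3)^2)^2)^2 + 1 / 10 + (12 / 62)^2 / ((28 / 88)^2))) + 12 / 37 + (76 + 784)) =2666095732405875 / 4513414336083947834844519280659676353721648584688105596192039837382789204302871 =0.00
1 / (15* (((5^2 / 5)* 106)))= 1 / 7950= 0.00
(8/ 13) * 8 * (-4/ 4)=-4.92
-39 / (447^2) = -13 / 66603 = -0.00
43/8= 5.38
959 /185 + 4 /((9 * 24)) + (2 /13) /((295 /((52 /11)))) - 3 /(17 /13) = 320810881 /110219670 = 2.91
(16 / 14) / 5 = 8 / 35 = 0.23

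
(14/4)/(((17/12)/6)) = 252/17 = 14.82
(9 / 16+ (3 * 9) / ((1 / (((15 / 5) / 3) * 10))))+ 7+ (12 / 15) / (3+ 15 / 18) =511099 / 1840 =277.77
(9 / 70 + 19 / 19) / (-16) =-79 / 1120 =-0.07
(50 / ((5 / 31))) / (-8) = -155 / 4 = -38.75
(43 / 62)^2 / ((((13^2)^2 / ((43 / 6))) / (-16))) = -159014 / 82341363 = -0.00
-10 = -10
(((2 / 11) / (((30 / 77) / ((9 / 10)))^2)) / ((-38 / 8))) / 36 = -0.01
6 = 6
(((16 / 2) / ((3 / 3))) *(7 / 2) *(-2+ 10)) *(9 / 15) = 672 / 5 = 134.40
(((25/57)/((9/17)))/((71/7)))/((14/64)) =13600/36423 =0.37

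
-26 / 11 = -2.36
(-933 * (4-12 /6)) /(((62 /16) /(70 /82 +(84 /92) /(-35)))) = -58249056 /146165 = -398.52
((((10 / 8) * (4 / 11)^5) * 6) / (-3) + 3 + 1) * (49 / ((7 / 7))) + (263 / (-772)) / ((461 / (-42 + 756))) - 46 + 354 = 14406381362303 / 28658381246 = 502.69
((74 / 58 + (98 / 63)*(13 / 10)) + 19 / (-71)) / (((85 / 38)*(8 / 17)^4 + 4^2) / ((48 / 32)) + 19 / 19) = 26210810783 / 101538298125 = 0.26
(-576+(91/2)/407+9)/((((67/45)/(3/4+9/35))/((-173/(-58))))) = -14472098577/12652816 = -1143.78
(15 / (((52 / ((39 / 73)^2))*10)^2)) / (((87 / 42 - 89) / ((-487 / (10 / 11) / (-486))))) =-0.00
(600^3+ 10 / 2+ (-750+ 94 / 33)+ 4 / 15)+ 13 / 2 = 71279757323 / 330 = 215999264.62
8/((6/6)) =8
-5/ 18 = -0.28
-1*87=-87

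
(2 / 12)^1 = 1 / 6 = 0.17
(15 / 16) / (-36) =-5 / 192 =-0.03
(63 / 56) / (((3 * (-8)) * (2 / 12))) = -9 / 32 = -0.28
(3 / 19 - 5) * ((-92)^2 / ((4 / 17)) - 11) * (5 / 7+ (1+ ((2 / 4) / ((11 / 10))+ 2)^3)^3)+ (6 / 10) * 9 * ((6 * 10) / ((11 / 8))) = -685388277.73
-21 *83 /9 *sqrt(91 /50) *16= -4648 *sqrt(182) /15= -4180.33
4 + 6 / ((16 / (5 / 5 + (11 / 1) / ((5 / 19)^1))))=401 / 20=20.05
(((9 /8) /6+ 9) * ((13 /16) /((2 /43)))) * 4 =641.98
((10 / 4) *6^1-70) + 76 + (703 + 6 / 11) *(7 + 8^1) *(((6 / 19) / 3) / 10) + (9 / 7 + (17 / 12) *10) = 1295093 / 8778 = 147.54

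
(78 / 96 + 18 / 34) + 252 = 68909 / 272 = 253.34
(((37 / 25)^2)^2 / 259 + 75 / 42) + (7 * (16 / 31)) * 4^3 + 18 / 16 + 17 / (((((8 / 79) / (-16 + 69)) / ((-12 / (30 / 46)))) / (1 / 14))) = -7770999078681 / 678125000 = -11459.54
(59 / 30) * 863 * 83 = 4226111 / 30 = 140870.37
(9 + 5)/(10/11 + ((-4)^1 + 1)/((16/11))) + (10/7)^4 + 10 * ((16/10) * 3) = 2787040/69629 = 40.03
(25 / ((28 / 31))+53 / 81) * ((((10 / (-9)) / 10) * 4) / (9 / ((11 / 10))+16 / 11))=-706849 / 540918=-1.31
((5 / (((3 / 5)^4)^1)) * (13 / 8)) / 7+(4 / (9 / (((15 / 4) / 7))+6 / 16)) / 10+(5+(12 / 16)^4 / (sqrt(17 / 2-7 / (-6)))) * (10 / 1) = 405 * sqrt(87) / 3712+61264517 / 1038744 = 60.00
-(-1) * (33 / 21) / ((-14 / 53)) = -583 / 98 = -5.95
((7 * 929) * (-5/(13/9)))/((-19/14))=4096890/247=16586.60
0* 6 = 0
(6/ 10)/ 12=1/ 20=0.05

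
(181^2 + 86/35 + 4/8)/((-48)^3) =-2293477/7741440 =-0.30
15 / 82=0.18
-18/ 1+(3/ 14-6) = -333/ 14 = -23.79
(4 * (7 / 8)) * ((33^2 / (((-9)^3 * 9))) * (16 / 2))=-3388 / 729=-4.65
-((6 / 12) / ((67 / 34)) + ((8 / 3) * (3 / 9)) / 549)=-84533 / 331047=-0.26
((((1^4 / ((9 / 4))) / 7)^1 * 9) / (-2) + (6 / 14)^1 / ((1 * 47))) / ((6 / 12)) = -26 / 47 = -0.55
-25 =-25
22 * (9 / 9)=22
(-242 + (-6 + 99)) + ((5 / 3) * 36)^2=3451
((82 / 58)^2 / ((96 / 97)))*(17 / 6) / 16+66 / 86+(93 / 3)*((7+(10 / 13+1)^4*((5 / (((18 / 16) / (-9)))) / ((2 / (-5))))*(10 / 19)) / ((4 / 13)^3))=45788498243118221 / 82319717376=556227.59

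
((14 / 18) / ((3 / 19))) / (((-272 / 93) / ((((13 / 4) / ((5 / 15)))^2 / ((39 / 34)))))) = -53599 / 384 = -139.58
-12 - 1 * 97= -109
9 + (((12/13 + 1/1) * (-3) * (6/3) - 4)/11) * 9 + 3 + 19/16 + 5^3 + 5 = 298525/2288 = 130.47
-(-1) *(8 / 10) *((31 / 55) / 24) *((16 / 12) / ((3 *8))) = 31 / 29700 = 0.00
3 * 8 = 24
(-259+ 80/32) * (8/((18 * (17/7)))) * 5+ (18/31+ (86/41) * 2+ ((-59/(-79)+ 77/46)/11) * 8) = -98537107584/431859109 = -228.17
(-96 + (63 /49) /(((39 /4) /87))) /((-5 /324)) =2492208 /455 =5477.38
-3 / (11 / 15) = -45 / 11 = -4.09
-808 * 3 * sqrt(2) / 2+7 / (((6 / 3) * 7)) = 1 / 2 - 1212 * sqrt(2) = -1713.53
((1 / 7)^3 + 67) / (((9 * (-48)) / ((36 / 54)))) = -11491 / 111132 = -0.10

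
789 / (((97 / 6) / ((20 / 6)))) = 15780 / 97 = 162.68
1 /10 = 0.10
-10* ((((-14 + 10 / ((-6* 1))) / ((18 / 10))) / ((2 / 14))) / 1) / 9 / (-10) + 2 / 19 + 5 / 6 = -53843 / 9234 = -5.83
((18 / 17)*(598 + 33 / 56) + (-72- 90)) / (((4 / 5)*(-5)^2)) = 224577 / 9520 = 23.59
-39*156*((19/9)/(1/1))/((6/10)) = -21406.67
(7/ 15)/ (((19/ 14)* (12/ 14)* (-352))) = -343/ 300960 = -0.00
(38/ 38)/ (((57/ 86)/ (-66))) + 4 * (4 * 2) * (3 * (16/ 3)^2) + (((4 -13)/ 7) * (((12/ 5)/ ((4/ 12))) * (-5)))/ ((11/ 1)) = 11566312/ 4389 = 2635.30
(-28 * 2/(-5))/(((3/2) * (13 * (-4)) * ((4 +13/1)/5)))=-28/663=-0.04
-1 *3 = -3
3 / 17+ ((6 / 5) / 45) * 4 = 0.28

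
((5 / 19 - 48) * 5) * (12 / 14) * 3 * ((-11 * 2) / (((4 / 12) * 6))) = 897930 / 133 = 6751.35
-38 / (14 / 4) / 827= -76 / 5789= -0.01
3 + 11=14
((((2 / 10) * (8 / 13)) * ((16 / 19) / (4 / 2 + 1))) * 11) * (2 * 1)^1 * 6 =5632 / 1235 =4.56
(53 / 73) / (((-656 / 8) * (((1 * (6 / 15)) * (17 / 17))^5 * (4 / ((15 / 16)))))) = -2484375 / 12259328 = -0.20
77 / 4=19.25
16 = 16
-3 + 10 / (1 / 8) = 77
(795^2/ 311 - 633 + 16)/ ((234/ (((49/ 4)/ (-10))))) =-10783381/ 1455480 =-7.41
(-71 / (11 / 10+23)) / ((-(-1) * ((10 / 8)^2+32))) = -11360 / 129417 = -0.09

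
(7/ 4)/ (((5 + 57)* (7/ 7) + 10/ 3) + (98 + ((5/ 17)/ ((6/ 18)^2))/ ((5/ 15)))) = 357/ 34940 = 0.01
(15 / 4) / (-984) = -0.00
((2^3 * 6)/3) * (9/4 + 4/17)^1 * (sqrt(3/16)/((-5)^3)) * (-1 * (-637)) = -107653 * sqrt(3)/2125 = -87.75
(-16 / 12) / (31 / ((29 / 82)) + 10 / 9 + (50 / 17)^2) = -0.01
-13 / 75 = -0.17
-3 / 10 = -0.30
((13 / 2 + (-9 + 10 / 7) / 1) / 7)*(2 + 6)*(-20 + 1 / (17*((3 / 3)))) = 20340 / 833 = 24.42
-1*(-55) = 55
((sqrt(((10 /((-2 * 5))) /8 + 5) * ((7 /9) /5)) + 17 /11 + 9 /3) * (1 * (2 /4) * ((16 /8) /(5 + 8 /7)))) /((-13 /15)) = -5250 /6149 -7 * sqrt(2730) /2236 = -1.02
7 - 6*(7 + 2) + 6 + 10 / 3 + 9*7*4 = 643 / 3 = 214.33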